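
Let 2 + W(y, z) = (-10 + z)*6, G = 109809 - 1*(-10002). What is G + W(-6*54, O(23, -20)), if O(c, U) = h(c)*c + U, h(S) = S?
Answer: 122803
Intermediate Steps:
G = 119811 (G = 109809 + 10002 = 119811)
O(c, U) = U + c**2 (O(c, U) = c*c + U = c**2 + U = U + c**2)
W(y, z) = -62 + 6*z (W(y, z) = -2 + (-10 + z)*6 = -2 + (-60 + 6*z) = -62 + 6*z)
G + W(-6*54, O(23, -20)) = 119811 + (-62 + 6*(-20 + 23**2)) = 119811 + (-62 + 6*(-20 + 529)) = 119811 + (-62 + 6*509) = 119811 + (-62 + 3054) = 119811 + 2992 = 122803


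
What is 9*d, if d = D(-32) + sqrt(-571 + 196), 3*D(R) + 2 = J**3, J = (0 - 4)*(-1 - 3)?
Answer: 12282 + 45*I*sqrt(15) ≈ 12282.0 + 174.28*I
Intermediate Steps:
J = 16 (J = -4*(-4) = 16)
D(R) = 4094/3 (D(R) = -2/3 + (1/3)*16**3 = -2/3 + (1/3)*4096 = -2/3 + 4096/3 = 4094/3)
d = 4094/3 + 5*I*sqrt(15) (d = 4094/3 + sqrt(-571 + 196) = 4094/3 + sqrt(-375) = 4094/3 + 5*I*sqrt(15) ≈ 1364.7 + 19.365*I)
9*d = 9*(4094/3 + 5*I*sqrt(15)) = 12282 + 45*I*sqrt(15)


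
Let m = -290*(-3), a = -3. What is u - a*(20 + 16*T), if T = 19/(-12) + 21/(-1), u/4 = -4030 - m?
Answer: -20624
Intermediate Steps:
m = 870
u = -19600 (u = 4*(-4030 - 1*870) = 4*(-4030 - 870) = 4*(-4900) = -19600)
T = -271/12 (T = 19*(-1/12) + 21*(-1) = -19/12 - 21 = -271/12 ≈ -22.583)
u - a*(20 + 16*T) = -19600 - (-3)*(20 + 16*(-271/12)) = -19600 - (-3)*(20 - 1084/3) = -19600 - (-3)*(-1024)/3 = -19600 - 1*1024 = -19600 - 1024 = -20624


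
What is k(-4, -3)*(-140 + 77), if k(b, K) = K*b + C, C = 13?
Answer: -1575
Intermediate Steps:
k(b, K) = 13 + K*b (k(b, K) = K*b + 13 = 13 + K*b)
k(-4, -3)*(-140 + 77) = (13 - 3*(-4))*(-140 + 77) = (13 + 12)*(-63) = 25*(-63) = -1575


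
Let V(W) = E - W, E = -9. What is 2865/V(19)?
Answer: -2865/28 ≈ -102.32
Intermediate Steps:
V(W) = -9 - W
2865/V(19) = 2865/(-9 - 1*19) = 2865/(-9 - 19) = 2865/(-28) = 2865*(-1/28) = -2865/28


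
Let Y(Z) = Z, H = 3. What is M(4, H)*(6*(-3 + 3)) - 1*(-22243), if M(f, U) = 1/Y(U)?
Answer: 22243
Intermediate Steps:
M(f, U) = 1/U
M(4, H)*(6*(-3 + 3)) - 1*(-22243) = (6*(-3 + 3))/3 - 1*(-22243) = (6*0)/3 + 22243 = (⅓)*0 + 22243 = 0 + 22243 = 22243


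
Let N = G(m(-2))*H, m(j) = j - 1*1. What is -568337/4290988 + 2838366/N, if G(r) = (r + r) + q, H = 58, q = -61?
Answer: -6090801501595/8337389684 ≈ -730.54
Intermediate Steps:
m(j) = -1 + j (m(j) = j - 1 = -1 + j)
G(r) = -61 + 2*r (G(r) = (r + r) - 61 = 2*r - 61 = -61 + 2*r)
N = -3886 (N = (-61 + 2*(-1 - 2))*58 = (-61 + 2*(-3))*58 = (-61 - 6)*58 = -67*58 = -3886)
-568337/4290988 + 2838366/N = -568337/4290988 + 2838366/(-3886) = -568337*1/4290988 + 2838366*(-1/3886) = -568337/4290988 - 1419183/1943 = -6090801501595/8337389684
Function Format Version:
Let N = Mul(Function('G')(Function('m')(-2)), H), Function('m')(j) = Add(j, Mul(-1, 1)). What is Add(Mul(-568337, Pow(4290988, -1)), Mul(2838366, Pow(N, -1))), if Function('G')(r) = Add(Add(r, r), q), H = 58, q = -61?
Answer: Rational(-6090801501595, 8337389684) ≈ -730.54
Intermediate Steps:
Function('m')(j) = Add(-1, j) (Function('m')(j) = Add(j, -1) = Add(-1, j))
Function('G')(r) = Add(-61, Mul(2, r)) (Function('G')(r) = Add(Add(r, r), -61) = Add(Mul(2, r), -61) = Add(-61, Mul(2, r)))
N = -3886 (N = Mul(Add(-61, Mul(2, Add(-1, -2))), 58) = Mul(Add(-61, Mul(2, -3)), 58) = Mul(Add(-61, -6), 58) = Mul(-67, 58) = -3886)
Add(Mul(-568337, Pow(4290988, -1)), Mul(2838366, Pow(N, -1))) = Add(Mul(-568337, Pow(4290988, -1)), Mul(2838366, Pow(-3886, -1))) = Add(Mul(-568337, Rational(1, 4290988)), Mul(2838366, Rational(-1, 3886))) = Add(Rational(-568337, 4290988), Rational(-1419183, 1943)) = Rational(-6090801501595, 8337389684)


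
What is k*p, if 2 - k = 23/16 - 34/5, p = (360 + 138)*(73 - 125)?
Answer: -1906593/10 ≈ -1.9066e+5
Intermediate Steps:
p = -25896 (p = 498*(-52) = -25896)
k = 589/80 (k = 2 - (23/16 - 34/5) = 2 - 1*(-429/80) = 2 + 429/80 = 589/80 ≈ 7.3625)
k*p = (589/80)*(-25896) = -1906593/10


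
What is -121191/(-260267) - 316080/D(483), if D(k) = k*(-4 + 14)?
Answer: -388951623/5986141 ≈ -64.975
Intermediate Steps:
D(k) = 10*k (D(k) = k*10 = 10*k)
-121191/(-260267) - 316080/D(483) = -121191/(-260267) - 316080/(10*483) = -121191*(-1/260267) - 316080/4830 = 17313/37181 - 316080*1/4830 = 17313/37181 - 10536/161 = -388951623/5986141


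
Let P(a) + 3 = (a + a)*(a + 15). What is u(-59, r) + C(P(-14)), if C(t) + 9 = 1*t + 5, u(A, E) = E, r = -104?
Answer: -139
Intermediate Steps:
P(a) = -3 + 2*a*(15 + a) (P(a) = -3 + (a + a)*(a + 15) = -3 + (2*a)*(15 + a) = -3 + 2*a*(15 + a))
C(t) = -4 + t (C(t) = -9 + (1*t + 5) = -9 + (t + 5) = -9 + (5 + t) = -4 + t)
u(-59, r) + C(P(-14)) = -104 + (-4 + (-3 + 2*(-14)² + 30*(-14))) = -104 + (-4 + (-3 + 2*196 - 420)) = -104 + (-4 + (-3 + 392 - 420)) = -104 + (-4 - 31) = -104 - 35 = -139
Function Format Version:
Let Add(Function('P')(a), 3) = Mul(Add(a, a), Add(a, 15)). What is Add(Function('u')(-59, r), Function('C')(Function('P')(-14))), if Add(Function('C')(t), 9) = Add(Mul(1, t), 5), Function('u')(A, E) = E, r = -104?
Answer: -139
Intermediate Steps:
Function('P')(a) = Add(-3, Mul(2, a, Add(15, a))) (Function('P')(a) = Add(-3, Mul(Add(a, a), Add(a, 15))) = Add(-3, Mul(Mul(2, a), Add(15, a))) = Add(-3, Mul(2, a, Add(15, a))))
Function('C')(t) = Add(-4, t) (Function('C')(t) = Add(-9, Add(Mul(1, t), 5)) = Add(-9, Add(t, 5)) = Add(-9, Add(5, t)) = Add(-4, t))
Add(Function('u')(-59, r), Function('C')(Function('P')(-14))) = Add(-104, Add(-4, Add(-3, Mul(2, Pow(-14, 2)), Mul(30, -14)))) = Add(-104, Add(-4, Add(-3, Mul(2, 196), -420))) = Add(-104, Add(-4, Add(-3, 392, -420))) = Add(-104, Add(-4, -31)) = Add(-104, -35) = -139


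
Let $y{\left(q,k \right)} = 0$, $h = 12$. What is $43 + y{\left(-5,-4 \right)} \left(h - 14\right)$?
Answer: $43$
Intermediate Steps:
$43 + y{\left(-5,-4 \right)} \left(h - 14\right) = 43 + 0 \left(12 - 14\right) = 43 + 0 \left(-2\right) = 43 + 0 = 43$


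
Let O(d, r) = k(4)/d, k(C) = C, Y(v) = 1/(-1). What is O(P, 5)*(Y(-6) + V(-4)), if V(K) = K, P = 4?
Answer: -5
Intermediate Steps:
Y(v) = -1
O(d, r) = 4/d
O(P, 5)*(Y(-6) + V(-4)) = (4/4)*(-1 - 4) = (4*(¼))*(-5) = 1*(-5) = -5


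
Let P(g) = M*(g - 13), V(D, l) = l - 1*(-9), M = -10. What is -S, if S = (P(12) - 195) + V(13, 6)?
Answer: 170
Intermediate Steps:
V(D, l) = 9 + l (V(D, l) = l + 9 = 9 + l)
P(g) = 130 - 10*g (P(g) = -10*(g - 13) = -10*(-13 + g) = 130 - 10*g)
S = -170 (S = ((130 - 10*12) - 195) + (9 + 6) = ((130 - 120) - 195) + 15 = (10 - 195) + 15 = -185 + 15 = -170)
-S = -1*(-170) = 170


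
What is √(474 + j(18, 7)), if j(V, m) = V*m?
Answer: 10*√6 ≈ 24.495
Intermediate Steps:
√(474 + j(18, 7)) = √(474 + 18*7) = √(474 + 126) = √600 = 10*√6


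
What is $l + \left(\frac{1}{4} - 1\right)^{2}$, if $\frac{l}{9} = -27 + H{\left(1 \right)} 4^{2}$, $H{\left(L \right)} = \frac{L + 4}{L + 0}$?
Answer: $\frac{7641}{16} \approx 477.56$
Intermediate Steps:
$H{\left(L \right)} = \frac{4 + L}{L}$
$l = 477$ ($l = 9 \left(-27 + \frac{4 + 1}{1} \cdot 4^{2}\right) = 9 \left(-27 + 1 \cdot 5 \cdot 16\right) = 9 \left(-27 + 5 \cdot 16\right) = 9 \left(-27 + 80\right) = 9 \cdot 53 = 477$)
$l + \left(\frac{1}{4} - 1\right)^{2} = 477 + \left(\frac{1}{4} - 1\right)^{2} = 477 + \left(- \frac{3}{4}\right)^{2} = 477 + \frac{9}{16} = \frac{7641}{16}$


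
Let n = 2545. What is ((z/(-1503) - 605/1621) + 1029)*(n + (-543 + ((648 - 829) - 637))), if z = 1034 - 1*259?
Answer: 2965744693408/2436363 ≈ 1.2173e+6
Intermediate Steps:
z = 775 (z = 1034 - 259 = 775)
((z/(-1503) - 605/1621) + 1029)*(n + (-543 + ((648 - 829) - 637))) = ((775/(-1503) - 605/1621) + 1029)*(2545 + (-543 + ((648 - 829) - 637))) = ((775*(-1/1503) - 605*1/1621) + 1029)*(2545 + (-543 + (-181 - 637))) = ((-775/1503 - 605/1621) + 1029)*(2545 + (-543 - 818)) = (-2165590/2436363 + 1029)*(2545 - 1361) = (2504851937/2436363)*1184 = 2965744693408/2436363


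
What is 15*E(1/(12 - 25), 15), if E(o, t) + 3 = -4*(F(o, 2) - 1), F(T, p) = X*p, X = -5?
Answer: 615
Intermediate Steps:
F(T, p) = -5*p
E(o, t) = 41 (E(o, t) = -3 - 4*(-5*2 - 1) = -3 - 4*(-10 - 1) = -3 - 4*(-11) = -3 + 44 = 41)
15*E(1/(12 - 25), 15) = 15*41 = 615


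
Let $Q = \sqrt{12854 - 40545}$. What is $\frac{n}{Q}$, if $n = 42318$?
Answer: $- \frac{42318 i \sqrt{27691}}{27691} \approx - 254.31 i$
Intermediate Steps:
$Q = i \sqrt{27691}$ ($Q = \sqrt{-27691} = i \sqrt{27691} \approx 166.41 i$)
$\frac{n}{Q} = \frac{42318}{i \sqrt{27691}} = 42318 \left(- \frac{i \sqrt{27691}}{27691}\right) = - \frac{42318 i \sqrt{27691}}{27691}$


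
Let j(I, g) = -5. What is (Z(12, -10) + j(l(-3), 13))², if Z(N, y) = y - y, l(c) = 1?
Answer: 25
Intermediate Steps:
Z(N, y) = 0
(Z(12, -10) + j(l(-3), 13))² = (0 - 5)² = (-5)² = 25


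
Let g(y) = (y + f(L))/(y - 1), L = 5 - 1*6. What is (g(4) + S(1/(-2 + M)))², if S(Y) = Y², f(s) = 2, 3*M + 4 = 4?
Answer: 81/16 ≈ 5.0625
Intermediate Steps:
M = 0 (M = -4/3 + (⅓)*4 = -4/3 + 4/3 = 0)
L = -1 (L = 5 - 6 = -1)
g(y) = (2 + y)/(-1 + y) (g(y) = (y + 2)/(y - 1) = (2 + y)/(-1 + y))
(g(4) + S(1/(-2 + M)))² = ((2 + 4)/(-1 + 4) + (1/(-2 + 0))²)² = (6/3 + (1/(-2))²)² = ((⅓)*6 + (-½)²)² = (2 + ¼)² = (9/4)² = 81/16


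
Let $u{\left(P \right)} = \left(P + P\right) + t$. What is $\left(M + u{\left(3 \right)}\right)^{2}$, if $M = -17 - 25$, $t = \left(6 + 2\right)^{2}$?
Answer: $784$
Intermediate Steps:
$t = 64$ ($t = 8^{2} = 64$)
$u{\left(P \right)} = 64 + 2 P$ ($u{\left(P \right)} = \left(P + P\right) + 64 = 2 P + 64 = 64 + 2 P$)
$M = -42$
$\left(M + u{\left(3 \right)}\right)^{2} = \left(-42 + \left(64 + 2 \cdot 3\right)\right)^{2} = \left(-42 + \left(64 + 6\right)\right)^{2} = \left(-42 + 70\right)^{2} = 28^{2} = 784$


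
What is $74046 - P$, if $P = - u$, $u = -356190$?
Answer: $-282144$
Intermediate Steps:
$P = 356190$ ($P = \left(-1\right) \left(-356190\right) = 356190$)
$74046 - P = 74046 - 356190 = -282144$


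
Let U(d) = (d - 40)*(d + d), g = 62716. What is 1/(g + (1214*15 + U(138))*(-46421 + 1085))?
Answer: -1/2051753972 ≈ -4.8739e-10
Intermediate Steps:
U(d) = 2*d*(-40 + d) (U(d) = (-40 + d)*(2*d) = 2*d*(-40 + d))
1/(g + (1214*15 + U(138))*(-46421 + 1085)) = 1/(62716 + (1214*15 + 2*138*(-40 + 138))*(-46421 + 1085)) = 1/(62716 + (18210 + 2*138*98)*(-45336)) = 1/(62716 + (18210 + 27048)*(-45336)) = 1/(62716 + 45258*(-45336)) = 1/(62716 - 2051816688) = 1/(-2051753972) = -1/2051753972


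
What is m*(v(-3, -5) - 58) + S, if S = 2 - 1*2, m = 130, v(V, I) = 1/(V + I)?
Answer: -30225/4 ≈ -7556.3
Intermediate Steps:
v(V, I) = 1/(I + V)
S = 0 (S = 2 - 2 = 0)
m*(v(-3, -5) - 58) + S = 130*(1/(-5 - 3) - 58) + 0 = 130*(1/(-8) - 58) + 0 = 130*(-⅛ - 58) + 0 = 130*(-465/8) + 0 = -30225/4 + 0 = -30225/4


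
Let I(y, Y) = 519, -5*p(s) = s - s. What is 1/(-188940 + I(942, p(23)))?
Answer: -1/188421 ≈ -5.3073e-6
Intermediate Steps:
p(s) = 0 (p(s) = -(s - s)/5 = -⅕*0 = 0)
1/(-188940 + I(942, p(23))) = 1/(-188940 + 519) = 1/(-188421) = -1/188421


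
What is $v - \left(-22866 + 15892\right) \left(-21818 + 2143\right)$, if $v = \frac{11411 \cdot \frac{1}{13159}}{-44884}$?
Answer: $- \frac{81042181837289611}{590628556} \approx -1.3721 \cdot 10^{8}$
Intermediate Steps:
$v = - \frac{11411}{590628556}$ ($v = 11411 \cdot \frac{1}{13159} \left(- \frac{1}{44884}\right) = \frac{11411}{13159} \left(- \frac{1}{44884}\right) = - \frac{11411}{590628556} \approx -1.932 \cdot 10^{-5}$)
$v - \left(-22866 + 15892\right) \left(-21818 + 2143\right) = - \frac{11411}{590628556} - \left(-22866 + 15892\right) \left(-21818 + 2143\right) = - \frac{11411}{590628556} - \left(-6974\right) \left(-19675\right) = - \frac{11411}{590628556} - 137213450 = - \frac{81042181837289611}{590628556}$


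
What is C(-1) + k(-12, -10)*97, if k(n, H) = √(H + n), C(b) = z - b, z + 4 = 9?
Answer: 6 + 97*I*√22 ≈ 6.0 + 454.97*I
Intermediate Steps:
z = 5 (z = -4 + 9 = 5)
C(b) = 5 - b
C(-1) + k(-12, -10)*97 = (5 - 1*(-1)) + √(-10 - 12)*97 = (5 + 1) + √(-22)*97 = 6 + (I*√22)*97 = 6 + 97*I*√22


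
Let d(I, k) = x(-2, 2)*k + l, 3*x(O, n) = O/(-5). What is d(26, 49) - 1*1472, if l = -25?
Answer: -22357/15 ≈ -1490.5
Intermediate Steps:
x(O, n) = -O/15 (x(O, n) = (O/(-5))/3 = (O*(-1/5))/3 = (-O/5)/3 = -O/15)
d(I, k) = -25 + 2*k/15 (d(I, k) = (-1/15*(-2))*k - 25 = 2*k/15 - 25 = -25 + 2*k/15)
d(26, 49) - 1*1472 = (-25 + (2/15)*49) - 1*1472 = (-25 + 98/15) - 1472 = -277/15 - 1472 = -22357/15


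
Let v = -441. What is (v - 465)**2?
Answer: 820836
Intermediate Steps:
(v - 465)**2 = (-441 - 465)**2 = (-906)**2 = 820836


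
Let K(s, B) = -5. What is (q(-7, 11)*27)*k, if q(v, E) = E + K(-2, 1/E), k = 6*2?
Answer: 1944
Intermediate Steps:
k = 12
q(v, E) = -5 + E (q(v, E) = E - 5 = -5 + E)
(q(-7, 11)*27)*k = ((-5 + 11)*27)*12 = (6*27)*12 = 162*12 = 1944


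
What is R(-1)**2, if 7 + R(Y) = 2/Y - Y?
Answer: 64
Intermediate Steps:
R(Y) = -7 - Y + 2/Y (R(Y) = -7 + (2/Y - Y) = -7 + (-Y + 2/Y) = -7 - Y + 2/Y)
R(-1)**2 = (-7 - 1*(-1) + 2/(-1))**2 = (-7 + 1 + 2*(-1))**2 = (-7 + 1 - 2)**2 = (-8)**2 = 64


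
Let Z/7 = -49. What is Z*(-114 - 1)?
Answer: 39445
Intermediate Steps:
Z = -343 (Z = 7*(-49) = -343)
Z*(-114 - 1) = -343*(-114 - 1) = -343*(-115) = 39445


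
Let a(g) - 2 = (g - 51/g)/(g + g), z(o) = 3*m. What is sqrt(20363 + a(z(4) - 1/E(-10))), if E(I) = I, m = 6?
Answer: 3*sqrt(296529598)/362 ≈ 142.71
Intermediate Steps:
z(o) = 18 (z(o) = 3*6 = 18)
a(g) = 2 + (g - 51/g)/(2*g) (a(g) = 2 + (g - 51/g)/(g + g) = 2 + (g - 51/g)/((2*g)) = 2 + (g - 51/g)*(1/(2*g)) = 2 + (g - 51/g)/(2*g))
sqrt(20363 + a(z(4) - 1/E(-10))) = sqrt(20363 + (5/2 - 51/(2*(18 - 1/(-10))**2))) = sqrt(20363 + (5/2 - 51/(2*(18 - 1*(-1/10))**2))) = sqrt(20363 + (5/2 - 51/(2*(18 + 1/10)**2))) = sqrt(20363 + (5/2 - 51/(2*(181/10)**2))) = sqrt(20363 + (5/2 - 51/2*100/32761)) = sqrt(20363 + (5/2 - 2550/32761)) = sqrt(20363 + 158705/65522) = sqrt(1334383191/65522) = 3*sqrt(296529598)/362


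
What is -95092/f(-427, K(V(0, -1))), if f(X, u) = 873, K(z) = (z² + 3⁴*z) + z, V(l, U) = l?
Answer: -95092/873 ≈ -108.93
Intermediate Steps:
K(z) = z² + 82*z (K(z) = (z² + 81*z) + z = z² + 82*z)
-95092/f(-427, K(V(0, -1))) = -95092/873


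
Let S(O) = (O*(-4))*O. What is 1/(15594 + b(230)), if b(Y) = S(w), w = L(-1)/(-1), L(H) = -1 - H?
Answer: 1/15594 ≈ 6.4127e-5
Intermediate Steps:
w = 0 (w = (-1 - 1*(-1))/(-1) = (-1 + 1)*(-1) = 0*(-1) = 0)
S(O) = -4*O**2 (S(O) = (-4*O)*O = -4*O**2)
b(Y) = 0 (b(Y) = -4*0**2 = -4*0 = 0)
1/(15594 + b(230)) = 1/(15594 + 0) = 1/15594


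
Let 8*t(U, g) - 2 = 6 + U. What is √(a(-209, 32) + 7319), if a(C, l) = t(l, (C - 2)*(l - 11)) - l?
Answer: 2*√1823 ≈ 85.393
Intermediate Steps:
t(U, g) = 1 + U/8 (t(U, g) = ¼ + (6 + U)/8 = ¼ + (¾ + U/8) = 1 + U/8)
a(C, l) = 1 - 7*l/8 (a(C, l) = (1 + l/8) - l = 1 - 7*l/8)
√(a(-209, 32) + 7319) = √((1 - 7/8*32) + 7319) = √((1 - 28) + 7319) = √(-27 + 7319) = √7292 = 2*√1823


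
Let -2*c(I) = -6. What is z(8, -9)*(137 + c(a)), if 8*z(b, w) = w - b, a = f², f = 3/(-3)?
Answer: -595/2 ≈ -297.50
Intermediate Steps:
f = -1 (f = 3*(-⅓) = -1)
a = 1 (a = (-1)² = 1)
z(b, w) = -b/8 + w/8 (z(b, w) = (w - b)/8 = -b/8 + w/8)
c(I) = 3 (c(I) = -½*(-6) = 3)
z(8, -9)*(137 + c(a)) = (-⅛*8 + (⅛)*(-9))*(137 + 3) = (-1 - 9/8)*140 = -17/8*140 = -595/2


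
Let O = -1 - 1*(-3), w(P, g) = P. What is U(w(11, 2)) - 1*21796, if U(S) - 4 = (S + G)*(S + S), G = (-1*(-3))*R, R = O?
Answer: -21418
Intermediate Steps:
O = 2 (O = -1 + 3 = 2)
R = 2
G = 6 (G = -1*(-3)*2 = 3*2 = 6)
U(S) = 4 + 2*S*(6 + S) (U(S) = 4 + (S + 6)*(S + S) = 4 + (6 + S)*(2*S) = 4 + 2*S*(6 + S))
U(w(11, 2)) - 1*21796 = (4 + 2*11² + 12*11) - 1*21796 = (4 + 2*121 + 132) - 21796 = (4 + 242 + 132) - 21796 = 378 - 21796 = -21418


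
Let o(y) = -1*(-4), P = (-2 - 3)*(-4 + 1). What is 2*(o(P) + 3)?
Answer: 14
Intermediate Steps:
P = 15 (P = -5*(-3) = 15)
o(y) = 4
2*(o(P) + 3) = 2*(4 + 3) = 2*7 = 14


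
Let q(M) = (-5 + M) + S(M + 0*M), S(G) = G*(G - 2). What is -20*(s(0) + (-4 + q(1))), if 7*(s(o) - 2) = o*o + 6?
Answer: 860/7 ≈ 122.86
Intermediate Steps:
s(o) = 20/7 + o²/7 (s(o) = 2 + (o*o + 6)/7 = 2 + (o² + 6)/7 = 2 + (6 + o²)/7 = 2 + (6/7 + o²/7) = 20/7 + o²/7)
S(G) = G*(-2 + G)
q(M) = -5 + M + M*(-2 + M) (q(M) = (-5 + M) + (M + 0*M)*(-2 + (M + 0*M)) = (-5 + M) + (M + 0)*(-2 + (M + 0)) = (-5 + M) + M*(-2 + M) = -5 + M + M*(-2 + M))
-20*(s(0) + (-4 + q(1))) = -20*((20/7 + (⅐)*0²) + (-4 + (-5 + 1² - 1*1))) = -20*((20/7 + (⅐)*0) + (-4 + (-5 + 1 - 1))) = -20*((20/7 + 0) + (-4 - 5)) = -20*(20/7 - 9) = -20*(-43/7) = 860/7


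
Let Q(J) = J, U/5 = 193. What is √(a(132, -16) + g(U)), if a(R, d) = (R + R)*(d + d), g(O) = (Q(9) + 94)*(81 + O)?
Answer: √99290 ≈ 315.10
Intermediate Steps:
U = 965 (U = 5*193 = 965)
g(O) = 8343 + 103*O (g(O) = (9 + 94)*(81 + O) = 103*(81 + O) = 8343 + 103*O)
a(R, d) = 4*R*d (a(R, d) = (2*R)*(2*d) = 4*R*d)
√(a(132, -16) + g(U)) = √(4*132*(-16) + (8343 + 103*965)) = √(-8448 + (8343 + 99395)) = √(-8448 + 107738) = √99290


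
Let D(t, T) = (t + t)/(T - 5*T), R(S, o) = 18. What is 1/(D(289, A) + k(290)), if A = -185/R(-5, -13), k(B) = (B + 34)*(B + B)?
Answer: 185/34767801 ≈ 5.3210e-6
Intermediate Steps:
k(B) = 2*B*(34 + B) (k(B) = (34 + B)*(2*B) = 2*B*(34 + B))
A = -185/18 ≈ -10.278
D(t, T) = -t/(2*T) (D(t, T) = (2*t)/((-4*T)) = (2*t)*(-1/(4*T)) = -t/(2*T))
1/(D(289, A) + k(290)) = 1/(-½*289/(-185/18) + 2*290*(34 + 290)) = 1/(-½*289*(-18/185) + 2*290*324) = 1/(2601/185 + 187920) = 1/(34767801/185) = 185/34767801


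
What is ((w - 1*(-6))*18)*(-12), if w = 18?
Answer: -5184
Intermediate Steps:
((w - 1*(-6))*18)*(-12) = ((18 - 1*(-6))*18)*(-12) = ((18 + 6)*18)*(-12) = (24*18)*(-12) = 432*(-12) = -5184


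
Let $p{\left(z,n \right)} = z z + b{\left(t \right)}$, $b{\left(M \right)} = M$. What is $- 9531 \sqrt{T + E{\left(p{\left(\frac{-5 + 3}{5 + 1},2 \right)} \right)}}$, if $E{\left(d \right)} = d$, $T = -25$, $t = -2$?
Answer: $- 34947 i \sqrt{2} \approx - 49423.0 i$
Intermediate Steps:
$p{\left(z,n \right)} = -2 + z^{2}$ ($p{\left(z,n \right)} = z z - 2 = z^{2} - 2 = -2 + z^{2}$)
$- 9531 \sqrt{T + E{\left(p{\left(\frac{-5 + 3}{5 + 1},2 \right)} \right)}} = - 9531 \sqrt{-25 - \left(2 - \left(\frac{-5 + 3}{5 + 1}\right)^{2}\right)} = - 9531 \sqrt{-25 - \left(2 - \left(- \frac{2}{6}\right)^{2}\right)} = - 9531 \sqrt{-25 - \left(2 - \left(\left(-2\right) \frac{1}{6}\right)^{2}\right)} = - 9531 \sqrt{-25 - \left(2 - \left(- \frac{1}{3}\right)^{2}\right)} = - 9531 \sqrt{-25 + \left(-2 + \frac{1}{9}\right)} = - 9531 \sqrt{-25 - \frac{17}{9}} = - 9531 \sqrt{- \frac{242}{9}} = - 9531 \frac{11 i \sqrt{2}}{3} = - 34947 i \sqrt{2}$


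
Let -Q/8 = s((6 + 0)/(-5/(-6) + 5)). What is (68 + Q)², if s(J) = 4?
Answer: 1296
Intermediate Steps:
Q = -32 (Q = -8*4 = -32)
(68 + Q)² = (68 - 32)² = 36² = 1296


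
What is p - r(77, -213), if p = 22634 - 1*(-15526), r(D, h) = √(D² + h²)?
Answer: 38160 - √51298 ≈ 37934.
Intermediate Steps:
p = 38160 (p = 22634 + 15526 = 38160)
p - r(77, -213) = 38160 - √(77² + (-213)²) = 38160 - √(5929 + 45369) = 38160 - √51298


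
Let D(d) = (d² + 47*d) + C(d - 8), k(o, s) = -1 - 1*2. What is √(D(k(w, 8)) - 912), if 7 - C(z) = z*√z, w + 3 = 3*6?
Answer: √(-1037 + 11*I*√11) ≈ 0.5664 + 32.207*I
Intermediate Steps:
w = 15 (w = -3 + 3*6 = -3 + 18 = 15)
C(z) = 7 - z^(3/2) (C(z) = 7 - z*√z = 7 - z^(3/2))
k(o, s) = -3 (k(o, s) = -1 - 2 = -3)
D(d) = 7 + d² - (-8 + d)^(3/2) + 47*d (D(d) = (d² + 47*d) + (7 - (d - 8)^(3/2)) = (d² + 47*d) + (7 - (-8 + d)^(3/2)) = 7 + d² - (-8 + d)^(3/2) + 47*d)
√(D(k(w, 8)) - 912) = √((7 + (-3)² - (-8 - 3)^(3/2) + 47*(-3)) - 912) = √((7 + 9 - (-11)^(3/2) - 141) - 912) = √((7 + 9 - (-11)*I*√11 - 141) - 912) = √((7 + 9 + 11*I*√11 - 141) - 912) = √((-125 + 11*I*√11) - 912) = √(-1037 + 11*I*√11)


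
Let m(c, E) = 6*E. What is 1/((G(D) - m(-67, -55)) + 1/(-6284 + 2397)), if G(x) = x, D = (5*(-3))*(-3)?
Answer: 3887/1457624 ≈ 0.0026667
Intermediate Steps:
D = 45 (D = -15*(-3) = 45)
1/((G(D) - m(-67, -55)) + 1/(-6284 + 2397)) = 1/((45 - 6*(-55)) + 1/(-6284 + 2397)) = 1/((45 - 1*(-330)) + 1/(-3887)) = 1/((45 + 330) - 1/3887) = 1/(375 - 1/3887) = 1/(1457624/3887) = 3887/1457624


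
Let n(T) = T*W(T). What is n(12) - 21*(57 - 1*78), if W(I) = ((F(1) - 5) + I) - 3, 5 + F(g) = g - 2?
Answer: 417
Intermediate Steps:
F(g) = -7 + g (F(g) = -5 + (g - 2) = -5 + (-2 + g) = -7 + g)
W(I) = -14 + I (W(I) = (((-7 + 1) - 5) + I) - 3 = ((-6 - 5) + I) - 3 = (-11 + I) - 3 = -14 + I)
n(T) = T*(-14 + T)
n(12) - 21*(57 - 1*78) = 12*(-14 + 12) - 21*(57 - 1*78) = 12*(-2) - 21*(57 - 78) = -24 - 21*(-21) = -24 + 441 = 417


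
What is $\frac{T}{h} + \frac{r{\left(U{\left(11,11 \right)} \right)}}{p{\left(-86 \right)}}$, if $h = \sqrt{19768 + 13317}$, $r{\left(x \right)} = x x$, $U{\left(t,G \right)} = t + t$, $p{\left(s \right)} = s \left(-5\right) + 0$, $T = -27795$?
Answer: $\frac{242}{215} - \frac{5559 \sqrt{33085}}{6617} \approx -151.68$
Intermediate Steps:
$p{\left(s \right)} = - 5 s$ ($p{\left(s \right)} = - 5 s + 0 = - 5 s$)
$U{\left(t,G \right)} = 2 t$
$r{\left(x \right)} = x^{2}$
$h = \sqrt{33085} \approx 181.89$
$\frac{T}{h} + \frac{r{\left(U{\left(11,11 \right)} \right)}}{p{\left(-86 \right)}} = - \frac{27795}{\sqrt{33085}} + \frac{\left(2 \cdot 11\right)^{2}}{\left(-5\right) \left(-86\right)} = - 27795 \frac{\sqrt{33085}}{33085} + \frac{22^{2}}{430} = - \frac{5559 \sqrt{33085}}{6617} + 484 \cdot \frac{1}{430} = - \frac{5559 \sqrt{33085}}{6617} + \frac{242}{215} = \frac{242}{215} - \frac{5559 \sqrt{33085}}{6617}$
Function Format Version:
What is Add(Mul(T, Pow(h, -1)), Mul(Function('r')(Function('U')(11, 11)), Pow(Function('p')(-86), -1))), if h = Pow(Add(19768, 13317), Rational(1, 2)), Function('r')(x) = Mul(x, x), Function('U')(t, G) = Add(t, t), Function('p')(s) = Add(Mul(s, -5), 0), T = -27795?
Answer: Add(Rational(242, 215), Mul(Rational(-5559, 6617), Pow(33085, Rational(1, 2)))) ≈ -151.68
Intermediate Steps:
Function('p')(s) = Mul(-5, s) (Function('p')(s) = Add(Mul(-5, s), 0) = Mul(-5, s))
Function('U')(t, G) = Mul(2, t)
Function('r')(x) = Pow(x, 2)
h = Pow(33085, Rational(1, 2)) ≈ 181.89
Add(Mul(T, Pow(h, -1)), Mul(Function('r')(Function('U')(11, 11)), Pow(Function('p')(-86), -1))) = Add(Mul(-27795, Pow(Pow(33085, Rational(1, 2)), -1)), Mul(Pow(Mul(2, 11), 2), Pow(Mul(-5, -86), -1))) = Add(Mul(-27795, Mul(Rational(1, 33085), Pow(33085, Rational(1, 2)))), Mul(Pow(22, 2), Pow(430, -1))) = Add(Mul(Rational(-5559, 6617), Pow(33085, Rational(1, 2))), Mul(484, Rational(1, 430))) = Add(Mul(Rational(-5559, 6617), Pow(33085, Rational(1, 2))), Rational(242, 215)) = Add(Rational(242, 215), Mul(Rational(-5559, 6617), Pow(33085, Rational(1, 2))))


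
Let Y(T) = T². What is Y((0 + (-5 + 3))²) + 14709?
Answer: 14725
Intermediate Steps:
Y((0 + (-5 + 3))²) + 14709 = ((0 + (-5 + 3))²)² + 14709 = ((0 - 2)²)² + 14709 = ((-2)²)² + 14709 = 4² + 14709 = 16 + 14709 = 14725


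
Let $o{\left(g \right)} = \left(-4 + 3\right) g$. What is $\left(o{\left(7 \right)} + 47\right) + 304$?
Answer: $344$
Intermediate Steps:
$o{\left(g \right)} = - g$
$\left(o{\left(7 \right)} + 47\right) + 304 = \left(\left(-1\right) 7 + 47\right) + 304 = \left(-7 + 47\right) + 304 = 40 + 304 = 344$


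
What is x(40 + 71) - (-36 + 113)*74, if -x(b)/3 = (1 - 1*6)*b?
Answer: -4033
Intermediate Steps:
x(b) = 15*b (x(b) = -3*(1 - 1*6)*b = -3*(1 - 6)*b = -(-15)*b = 15*b)
x(40 + 71) - (-36 + 113)*74 = 15*(40 + 71) - (-36 + 113)*74 = 15*111 - 77*74 = 1665 - 1*5698 = 1665 - 5698 = -4033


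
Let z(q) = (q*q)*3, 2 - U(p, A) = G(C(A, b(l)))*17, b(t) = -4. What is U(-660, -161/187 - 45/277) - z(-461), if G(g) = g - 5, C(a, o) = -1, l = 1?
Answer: -637459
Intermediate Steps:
G(g) = -5 + g
U(p, A) = 104 (U(p, A) = 2 - (-5 - 1)*17 = 2 - (-6)*17 = 2 - 1*(-102) = 2 + 102 = 104)
z(q) = 3*q² (z(q) = q²*3 = 3*q²)
U(-660, -161/187 - 45/277) - z(-461) = 104 - 3*(-461)² = 104 - 3*212521 = 104 - 1*637563 = 104 - 637563 = -637459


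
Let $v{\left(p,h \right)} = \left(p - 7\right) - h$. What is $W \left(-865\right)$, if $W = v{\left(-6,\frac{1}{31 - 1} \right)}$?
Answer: $\frac{67643}{6} \approx 11274.0$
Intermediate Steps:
$v{\left(p,h \right)} = -7 + p - h$ ($v{\left(p,h \right)} = \left(-7 + p\right) - h = -7 + p - h$)
$W = - \frac{391}{30}$ ($W = -7 - 6 - \frac{1}{31 - 1} = -7 - 6 - \frac{1}{30} = - \frac{391}{30} \approx -13.033$)
$W \left(-865\right) = \left(- \frac{391}{30}\right) \left(-865\right) = \frac{67643}{6}$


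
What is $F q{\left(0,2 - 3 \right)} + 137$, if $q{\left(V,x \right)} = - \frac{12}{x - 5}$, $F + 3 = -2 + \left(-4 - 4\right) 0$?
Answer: $127$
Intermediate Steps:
$F = -5$ ($F = -3 - \left(2 - \left(-4 - 4\right) 0\right) = -3 - 2 = -5$)
$q{\left(V,x \right)} = - \frac{12}{-5 + x}$ ($q{\left(V,x \right)} = - \frac{12}{x - 5} = - \frac{12}{-5 + x}$)
$F q{\left(0,2 - 3 \right)} + 137 = - 5 \left(- \frac{12}{-5 + \left(2 - 3\right)}\right) + 137 = - 5 \left(- \frac{12}{-5 - 1}\right) + 137 = - 5 \left(- \frac{12}{-6}\right) + 137 = - 5 \left(\left(-12\right) \left(- \frac{1}{6}\right)\right) + 137 = \left(-5\right) 2 + 137 = -10 + 137 = 127$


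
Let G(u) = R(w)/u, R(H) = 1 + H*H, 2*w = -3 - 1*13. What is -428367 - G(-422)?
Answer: -180770809/422 ≈ -4.2837e+5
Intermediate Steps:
w = -8 (w = (-3 - 1*13)/2 = (-3 - 13)/2 = (½)*(-16) = -8)
R(H) = 1 + H²
G(u) = 65/u (G(u) = (1 + (-8)²)/u = (1 + 64)/u = 65/u)
-428367 - G(-422) = -428367 - 65/(-422) = -428367 - 65*(-1)/422 = -428367 - 1*(-65/422) = -428367 + 65/422 = -180770809/422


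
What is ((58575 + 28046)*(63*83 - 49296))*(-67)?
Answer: 255747549669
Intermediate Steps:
((58575 + 28046)*(63*83 - 49296))*(-67) = (86621*(5229 - 49296))*(-67) = (86621*(-44067))*(-67) = -3817127607*(-67) = 255747549669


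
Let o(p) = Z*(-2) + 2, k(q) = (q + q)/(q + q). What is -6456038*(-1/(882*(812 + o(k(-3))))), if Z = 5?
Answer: 3228019/354564 ≈ 9.1042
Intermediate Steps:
k(q) = 1 (k(q) = (2*q)/((2*q)) = (2*q)*(1/(2*q)) = 1)
o(p) = -8 (o(p) = 5*(-2) + 2 = -10 + 2 = -8)
-6456038*(-1/(882*(812 + o(k(-3))))) = -6456038*(-1/(882*(812 - 8))) = -6456038/((-882*804)) = -6456038/(-709128) = -6456038*(-1/709128) = 3228019/354564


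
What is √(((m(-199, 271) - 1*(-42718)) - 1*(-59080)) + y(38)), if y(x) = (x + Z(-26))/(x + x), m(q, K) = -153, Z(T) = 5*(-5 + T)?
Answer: √146773157/38 ≈ 318.82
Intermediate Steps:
Z(T) = -25 + 5*T
y(x) = (-155 + x)/(2*x) (y(x) = (x + (-25 + 5*(-26)))/(x + x) = (x + (-25 - 130))/((2*x)) = (x - 155)*(1/(2*x)) = (-155 + x)*(1/(2*x)) = (-155 + x)/(2*x))
√(((m(-199, 271) - 1*(-42718)) - 1*(-59080)) + y(38)) = √(((-153 - 1*(-42718)) - 1*(-59080)) + (½)*(-155 + 38)/38) = √(((-153 + 42718) + 59080) + (½)*(1/38)*(-117)) = √((42565 + 59080) - 117/76) = √(101645 - 117/76) = √(7724903/76) = √146773157/38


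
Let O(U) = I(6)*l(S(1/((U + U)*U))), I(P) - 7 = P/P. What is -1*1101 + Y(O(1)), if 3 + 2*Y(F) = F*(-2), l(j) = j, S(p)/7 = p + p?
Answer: -2317/2 ≈ -1158.5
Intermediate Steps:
S(p) = 14*p (S(p) = 7*(p + p) = 7*(2*p) = 14*p)
I(P) = 8 (I(P) = 7 + P/P = 7 + 1 = 8)
O(U) = 56/U² (O(U) = 8*(14*(1/((U + U)*U))) = 8*(14*(1/(((2*U))*U))) = 8*(14*((1/(2*U))/U)) = 8*(14*(1/(2*U²))) = 8*(7/U²) = 56/U²)
Y(F) = -3/2 - F (Y(F) = -3/2 + (F*(-2))/2 = -3/2 + (-2*F)/2 = -3/2 - F)
-1*1101 + Y(O(1)) = -1*1101 + (-3/2 - 56/1²) = -1101 + (-3/2 - 56) = -1101 - 115/2 = -2317/2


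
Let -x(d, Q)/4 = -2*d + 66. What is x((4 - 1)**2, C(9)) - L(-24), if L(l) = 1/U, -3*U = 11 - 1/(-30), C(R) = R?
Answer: -63462/331 ≈ -191.73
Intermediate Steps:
U = -331/90 (U = -(11 - 1/(-30))/3 = -(11 - 1*(-1/30))/3 = -(11 + 1/30)/3 = -1/3*331/30 = -331/90 ≈ -3.6778)
x(d, Q) = -264 + 8*d (x(d, Q) = -4*(-2*d + 66) = -4*(66 - 2*d) = -264 + 8*d)
L(l) = -90/331 (L(l) = 1/(-331/90) = -90/331)
x((4 - 1)**2, C(9)) - L(-24) = (-264 + 8*(4 - 1)**2) - 1*(-90/331) = (-264 + 8*3**2) + 90/331 = (-264 + 8*9) + 90/331 = (-264 + 72) + 90/331 = -192 + 90/331 = -63462/331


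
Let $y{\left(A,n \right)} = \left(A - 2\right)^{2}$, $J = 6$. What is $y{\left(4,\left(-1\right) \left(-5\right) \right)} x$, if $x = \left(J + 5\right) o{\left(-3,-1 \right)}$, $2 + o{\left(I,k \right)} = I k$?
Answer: $44$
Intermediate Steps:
$o{\left(I,k \right)} = -2 + I k$
$y{\left(A,n \right)} = \left(-2 + A\right)^{2}$
$x = 11$ ($x = \left(6 + 5\right) \left(-2 - -3\right) = 11 \left(-2 + 3\right) = 11 \cdot 1 = 11$)
$y{\left(4,\left(-1\right) \left(-5\right) \right)} x = \left(-2 + 4\right)^{2} \cdot 11 = 2^{2} \cdot 11 = 4 \cdot 11 = 44$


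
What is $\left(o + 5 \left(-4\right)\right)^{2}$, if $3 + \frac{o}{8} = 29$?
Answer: $35344$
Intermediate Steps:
$o = 208$ ($o = -24 + 8 \cdot 29 = -24 + 232 = 208$)
$\left(o + 5 \left(-4\right)\right)^{2} = \left(208 + 5 \left(-4\right)\right)^{2} = \left(208 - 20\right)^{2} = 188^{2} = 35344$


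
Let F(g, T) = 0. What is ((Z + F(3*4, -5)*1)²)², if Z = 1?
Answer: 1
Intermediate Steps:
((Z + F(3*4, -5)*1)²)² = ((1 + 0*1)²)² = ((1 + 0)²)² = (1²)² = 1² = 1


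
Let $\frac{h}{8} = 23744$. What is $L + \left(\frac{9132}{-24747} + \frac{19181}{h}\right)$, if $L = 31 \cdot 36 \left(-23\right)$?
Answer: $- \frac{40219969773883}{1566914048} \approx -25668.0$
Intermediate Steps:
$h = 189952$ ($h = 8 \cdot 23744 = 189952$)
$L = -25668$ ($L = 1116 \left(-23\right) = -25668$)
$L + \left(\frac{9132}{-24747} + \frac{19181}{h}\right) = -25668 + \left(\frac{9132}{-24747} + \frac{19181}{189952}\right) = -25668 + \left(9132 \left(- \frac{1}{24747}\right) + 19181 \cdot \frac{1}{189952}\right) = -25668 + \left(- \frac{3044}{8249} + \frac{19181}{189952}\right) = -25668 - \frac{419989819}{1566914048} = - \frac{40219969773883}{1566914048}$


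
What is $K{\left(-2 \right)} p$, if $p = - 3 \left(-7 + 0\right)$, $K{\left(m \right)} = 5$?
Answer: $105$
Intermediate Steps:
$p = 21$ ($p = \left(-3\right) \left(-7\right) = 21$)
$K{\left(-2 \right)} p = 5 \cdot 21 = 105$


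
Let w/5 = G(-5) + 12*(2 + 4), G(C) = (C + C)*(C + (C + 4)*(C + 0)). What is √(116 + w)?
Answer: 2*√119 ≈ 21.817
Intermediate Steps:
G(C) = 2*C*(C + C*(4 + C)) (G(C) = (2*C)*(C + (4 + C)*C) = (2*C)*(C + C*(4 + C)) = 2*C*(C + C*(4 + C)))
w = 360 (w = 5*(2*(-5)²*(5 - 5) + 12*(2 + 4)) = 5*(2*25*0 + 12*6) = 5*(0 + 72) = 5*72 = 360)
√(116 + w) = √(116 + 360) = √476 = 2*√119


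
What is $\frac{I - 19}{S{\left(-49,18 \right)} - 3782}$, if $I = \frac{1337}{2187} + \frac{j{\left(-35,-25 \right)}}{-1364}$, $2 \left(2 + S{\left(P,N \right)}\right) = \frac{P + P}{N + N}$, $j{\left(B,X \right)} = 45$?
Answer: $\frac{54953039}{11291989599} \approx 0.0048665$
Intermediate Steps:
$S{\left(P,N \right)} = -2 + \frac{P}{2 N}$ ($S{\left(P,N \right)} = -2 + \frac{\left(P + P\right) \frac{1}{N + N}}{2} = -2 + \frac{2 P \frac{1}{2 N}}{2} = -2 + \frac{P \frac{1}{N}}{2} = -2 + \frac{P}{2 N}$)
$I = \frac{1725253}{2983068}$ ($I = \frac{1337}{2187} + \frac{45}{-1364} = 1337 \cdot \frac{1}{2187} + 45 \left(- \frac{1}{1364}\right) = \frac{1337}{2187} - \frac{45}{1364} = \frac{1725253}{2983068} \approx 0.57835$)
$\frac{I - 19}{S{\left(-49,18 \right)} - 3782} = \frac{\frac{1725253}{2983068} - 19}{\left(-2 + \frac{1}{2} \left(-49\right) \frac{1}{18}\right) - 3782} = - \frac{54953039}{2983068 \left(\left(-2 + \frac{1}{2} \left(-49\right) \frac{1}{18}\right) - 3782\right)} = - \frac{54953039}{2983068 \left(\left(-2 - \frac{49}{36}\right) - 3782\right)} = - \frac{54953039}{2983068 \left(- \frac{121}{36} - 3782\right)} = - \frac{54953039}{2983068 \left(- \frac{136273}{36}\right)} = \left(- \frac{54953039}{2983068}\right) \left(- \frac{36}{136273}\right) = \frac{54953039}{11291989599}$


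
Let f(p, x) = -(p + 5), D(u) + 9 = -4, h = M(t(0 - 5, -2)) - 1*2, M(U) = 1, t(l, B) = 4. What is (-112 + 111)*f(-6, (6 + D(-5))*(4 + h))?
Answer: -1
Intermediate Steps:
h = -1 (h = 1 - 1*2 = 1 - 2 = -1)
D(u) = -13 (D(u) = -9 - 4 = -13)
f(p, x) = -5 - p (f(p, x) = -(5 + p) = -5 - p)
(-112 + 111)*f(-6, (6 + D(-5))*(4 + h)) = (-112 + 111)*(-5 - 1*(-6)) = -(-5 + 6) = -1*1 = -1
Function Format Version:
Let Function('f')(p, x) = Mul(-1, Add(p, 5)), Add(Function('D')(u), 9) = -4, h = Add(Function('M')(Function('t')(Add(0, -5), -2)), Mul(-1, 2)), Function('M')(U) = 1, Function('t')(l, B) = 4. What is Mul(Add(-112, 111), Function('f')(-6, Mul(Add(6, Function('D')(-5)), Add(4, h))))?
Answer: -1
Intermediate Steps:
h = -1 (h = Add(1, Mul(-1, 2)) = Add(1, -2) = -1)
Function('D')(u) = -13 (Function('D')(u) = Add(-9, -4) = -13)
Function('f')(p, x) = Add(-5, Mul(-1, p)) (Function('f')(p, x) = Mul(-1, Add(5, p)) = Add(-5, Mul(-1, p)))
Mul(Add(-112, 111), Function('f')(-6, Mul(Add(6, Function('D')(-5)), Add(4, h)))) = Mul(Add(-112, 111), Add(-5, Mul(-1, -6))) = Mul(-1, Add(-5, 6)) = Mul(-1, 1) = -1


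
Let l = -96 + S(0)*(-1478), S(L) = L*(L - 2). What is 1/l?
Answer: -1/96 ≈ -0.010417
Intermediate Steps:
S(L) = L*(-2 + L)
l = -96 (l = -96 + (0*(-2 + 0))*(-1478) = -96 + (0*(-2))*(-1478) = -96 + 0*(-1478) = -96 + 0 = -96)
1/l = 1/(-96) = -1/96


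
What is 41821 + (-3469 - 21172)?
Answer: 17180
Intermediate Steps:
41821 + (-3469 - 21172) = 41821 - 24641 = 17180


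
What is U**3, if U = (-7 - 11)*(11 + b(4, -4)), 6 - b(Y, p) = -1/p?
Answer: -219256227/8 ≈ -2.7407e+7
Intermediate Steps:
b(Y, p) = 6 + 1/p (b(Y, p) = 6 - (-1)/p = 6 + 1/p)
U = -603/2 (U = (-7 - 11)*(11 + (6 + 1/(-4))) = -18*(11 + (6 - 1/4)) = -18*(11 + 23/4) = -18*67/4 = -603/2 ≈ -301.50)
U**3 = (-603/2)**3 = -219256227/8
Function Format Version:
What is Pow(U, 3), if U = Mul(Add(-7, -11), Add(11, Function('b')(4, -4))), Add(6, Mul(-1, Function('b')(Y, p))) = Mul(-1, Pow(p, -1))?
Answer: Rational(-219256227, 8) ≈ -2.7407e+7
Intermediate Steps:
Function('b')(Y, p) = Add(6, Pow(p, -1)) (Function('b')(Y, p) = Add(6, Mul(-1, Mul(-1, Pow(p, -1)))) = Add(6, Pow(p, -1)))
U = Rational(-603, 2) (U = Mul(Add(-7, -11), Add(11, Add(6, Pow(-4, -1)))) = Mul(-18, Add(11, Add(6, Rational(-1, 4)))) = Mul(-18, Add(11, Rational(23, 4))) = Mul(-18, Rational(67, 4)) = Rational(-603, 2) ≈ -301.50)
Pow(U, 3) = Pow(Rational(-603, 2), 3) = Rational(-219256227, 8)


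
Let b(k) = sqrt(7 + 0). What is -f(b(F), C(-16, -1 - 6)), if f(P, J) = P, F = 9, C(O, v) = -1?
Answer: -sqrt(7) ≈ -2.6458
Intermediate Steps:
b(k) = sqrt(7)
-f(b(F), C(-16, -1 - 6)) = -sqrt(7)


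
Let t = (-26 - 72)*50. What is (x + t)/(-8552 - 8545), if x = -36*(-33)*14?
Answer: -11732/17097 ≈ -0.68620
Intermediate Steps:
x = 16632 (x = 1188*14 = 16632)
t = -4900 (t = -98*50 = -4900)
(x + t)/(-8552 - 8545) = (16632 - 4900)/(-8552 - 8545) = 11732/(-17097) = 11732*(-1/17097) = -11732/17097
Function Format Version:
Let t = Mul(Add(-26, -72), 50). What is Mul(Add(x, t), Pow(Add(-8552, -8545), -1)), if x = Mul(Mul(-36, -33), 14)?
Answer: Rational(-11732, 17097) ≈ -0.68620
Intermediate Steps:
x = 16632 (x = Mul(1188, 14) = 16632)
t = -4900 (t = Mul(-98, 50) = -4900)
Mul(Add(x, t), Pow(Add(-8552, -8545), -1)) = Mul(Add(16632, -4900), Pow(Add(-8552, -8545), -1)) = Mul(11732, Pow(-17097, -1)) = Mul(11732, Rational(-1, 17097)) = Rational(-11732, 17097)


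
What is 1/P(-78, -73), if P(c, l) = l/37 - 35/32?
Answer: -1184/3631 ≈ -0.32608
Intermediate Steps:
P(c, l) = -35/32 + l/37 (P(c, l) = l*(1/37) - 35*1/32 = l/37 - 35/32 = -35/32 + l/37)
1/P(-78, -73) = 1/(-35/32 + (1/37)*(-73)) = 1/(-35/32 - 73/37) = 1/(-3631/1184) = -1184/3631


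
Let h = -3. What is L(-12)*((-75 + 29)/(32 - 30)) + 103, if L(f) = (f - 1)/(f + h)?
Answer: 1246/15 ≈ 83.067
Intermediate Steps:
L(f) = (-1 + f)/(-3 + f) (L(f) = (f - 1)/(f - 3) = (-1 + f)/(-3 + f))
L(-12)*((-75 + 29)/(32 - 30)) + 103 = ((-1 - 12)/(-3 - 12))*((-75 + 29)/(32 - 30)) + 103 = (-13/(-15))*(-46/2) + 103 = (-1/15*(-13))*(-46*½) + 103 = (13/15)*(-23) + 103 = -299/15 + 103 = 1246/15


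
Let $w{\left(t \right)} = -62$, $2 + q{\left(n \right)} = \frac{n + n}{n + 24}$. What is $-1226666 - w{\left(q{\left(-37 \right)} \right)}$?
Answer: $-1226604$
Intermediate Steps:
$q{\left(n \right)} = -2 + \frac{2 n}{24 + n}$ ($q{\left(n \right)} = -2 + \frac{n + n}{n + 24} = -2 + \frac{2 n}{24 + n}$)
$-1226666 - w{\left(q{\left(-37 \right)} \right)} = -1226666 - -62 = -1226666 + 62 = -1226604$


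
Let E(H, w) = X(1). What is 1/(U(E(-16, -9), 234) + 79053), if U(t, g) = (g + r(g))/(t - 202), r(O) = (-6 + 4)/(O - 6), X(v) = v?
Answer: 22914/1811393767 ≈ 1.2650e-5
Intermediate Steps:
E(H, w) = 1
r(O) = -2/(-6 + O)
U(t, g) = (g - 2/(-6 + g))/(-202 + t) (U(t, g) = (g - 2/(-6 + g))/(t - 202) = (g - 2/(-6 + g))/(-202 + t))
1/(U(E(-16, -9), 234) + 79053) = 1/((-2 + 234*(-6 + 234))/((-202 + 1)*(-6 + 234)) + 79053) = 1/((-2 + 234*228)/(-201*228) + 79053) = 1/(-1/201*1/228*(-2 + 53352) + 79053) = 1/(-1/201*1/228*53350 + 79053) = 1/(-26675/22914 + 79053) = 1/(1811393767/22914) = 22914/1811393767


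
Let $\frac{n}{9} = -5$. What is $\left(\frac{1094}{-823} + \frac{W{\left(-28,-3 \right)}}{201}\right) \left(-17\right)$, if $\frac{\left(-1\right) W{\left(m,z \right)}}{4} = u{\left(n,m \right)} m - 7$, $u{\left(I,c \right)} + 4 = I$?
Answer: $\frac{26709686}{55141} \approx 484.39$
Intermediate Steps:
$n = -45$ ($n = 9 \left(-5\right) = -45$)
$u{\left(I,c \right)} = -4 + I$
$W{\left(m,z \right)} = 28 + 196 m$ ($W{\left(m,z \right)} = - 4 \left(\left(-4 - 45\right) m - 7\right) = - 4 \left(- 49 m - 7\right) = - 4 \left(-7 - 49 m\right) = 28 + 196 m$)
$\left(\frac{1094}{-823} + \frac{W{\left(-28,-3 \right)}}{201}\right) \left(-17\right) = \left(\frac{1094}{-823} + \frac{28 + 196 \left(-28\right)}{201}\right) \left(-17\right) = \left(1094 \left(- \frac{1}{823}\right) + \left(28 - 5488\right) \frac{1}{201}\right) \left(-17\right) = \left(- \frac{1094}{823} - \frac{1820}{67}\right) \left(-17\right) = \left(- \frac{1571158}{55141}\right) \left(-17\right) = \frac{26709686}{55141}$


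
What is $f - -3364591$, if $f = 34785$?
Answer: $3399376$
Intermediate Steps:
$f - -3364591 = 34785 - -3364591 = 34785 + 3364591 = 3399376$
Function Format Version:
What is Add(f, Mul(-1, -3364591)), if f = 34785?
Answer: 3399376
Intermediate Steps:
Add(f, Mul(-1, -3364591)) = Add(34785, Mul(-1, -3364591)) = Add(34785, 3364591) = 3399376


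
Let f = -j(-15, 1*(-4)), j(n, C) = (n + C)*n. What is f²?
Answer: 81225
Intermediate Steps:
j(n, C) = n*(C + n) (j(n, C) = (C + n)*n = n*(C + n))
f = -285 (f = -(-15)*(1*(-4) - 15) = -(-15)*(-4 - 15) = -(-15)*(-19) = -1*285 = -285)
f² = (-285)² = 81225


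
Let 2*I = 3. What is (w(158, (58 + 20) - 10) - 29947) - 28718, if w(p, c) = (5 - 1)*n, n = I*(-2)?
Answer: -58677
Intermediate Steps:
I = 3/2 (I = (½)*3 = 3/2 ≈ 1.5000)
n = -3 (n = (3/2)*(-2) = -3)
w(p, c) = -12 (w(p, c) = (5 - 1)*(-3) = 4*(-3) = -12)
(w(158, (58 + 20) - 10) - 29947) - 28718 = (-12 - 29947) - 28718 = -29959 - 28718 = -58677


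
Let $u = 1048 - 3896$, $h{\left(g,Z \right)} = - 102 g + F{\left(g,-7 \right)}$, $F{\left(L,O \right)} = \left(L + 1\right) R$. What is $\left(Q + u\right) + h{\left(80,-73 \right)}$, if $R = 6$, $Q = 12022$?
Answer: $1500$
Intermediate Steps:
$F{\left(L,O \right)} = 6 + 6 L$ ($F{\left(L,O \right)} = \left(L + 1\right) 6 = \left(1 + L\right) 6 = 6 + 6 L$)
$h{\left(g,Z \right)} = 6 - 96 g$ ($h{\left(g,Z \right)} = - 102 g + \left(6 + 6 g\right) = 6 - 96 g$)
$u = -2848$
$\left(Q + u\right) + h{\left(80,-73 \right)} = \left(12022 - 2848\right) + \left(6 - 7680\right) = 9174 + \left(6 - 7680\right) = 9174 - 7674 = 1500$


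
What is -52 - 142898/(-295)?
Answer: 2162/5 ≈ 432.40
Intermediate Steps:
-52 - 142898/(-295) = -52 - 142898*(-1)/295 = -52 - 413*(-346/295) = -52 + 2422/5 = 2162/5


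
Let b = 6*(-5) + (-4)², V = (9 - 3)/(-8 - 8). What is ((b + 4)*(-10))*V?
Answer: -75/2 ≈ -37.500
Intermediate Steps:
V = -3/8 (V = 6/(-16) = 6*(-1/16) = -3/8 ≈ -0.37500)
b = -14 (b = -30 + 16 = -14)
((b + 4)*(-10))*V = ((-14 + 4)*(-10))*(-3/8) = -10*(-10)*(-3/8) = 100*(-3/8) = -75/2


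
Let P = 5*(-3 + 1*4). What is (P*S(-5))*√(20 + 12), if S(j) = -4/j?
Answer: 16*√2 ≈ 22.627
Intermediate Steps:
P = 5 (P = 5*(-3 + 4) = 5*1 = 5)
(P*S(-5))*√(20 + 12) = (5*(-4/(-5)))*√(20 + 12) = (5*(-4*(-⅕)))*√32 = (5*(⅘))*(4*√2) = 4*(4*√2) = 16*√2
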